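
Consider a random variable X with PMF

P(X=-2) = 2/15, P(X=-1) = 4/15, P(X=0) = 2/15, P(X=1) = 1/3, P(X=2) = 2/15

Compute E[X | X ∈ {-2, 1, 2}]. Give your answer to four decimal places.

P(X ∈ {-2, 1, 2}) = 2/15 + 1/3 + 2/15 = 3/5.
E[X | X ∈ {-2, 1, 2}] = [(-2)·2/15 + 1·1/3 + 2·2/15] / (3/5)
 = 1/3 / (3/5)
 = 5/9

0.5556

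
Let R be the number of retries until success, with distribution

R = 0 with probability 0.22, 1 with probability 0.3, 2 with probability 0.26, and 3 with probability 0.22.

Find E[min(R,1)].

E[min(R,1)] = Σ min(r,1)·P(R=r)
 = 0·0.22 + 1·0.3 + 1·0.26 + 1·0.22
 = 0 + 0.3 + 0.26 + 0.22
 = 0.78

0.78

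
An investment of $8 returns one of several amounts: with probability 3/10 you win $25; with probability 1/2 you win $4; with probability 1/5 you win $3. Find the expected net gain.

2.1

E[payout] = 25·3/10 + 4·1/2 + 3·1/5
 = 15/2 + 2 + 3/5
 = 101/10
Net = 101/10 - 8 = 21/10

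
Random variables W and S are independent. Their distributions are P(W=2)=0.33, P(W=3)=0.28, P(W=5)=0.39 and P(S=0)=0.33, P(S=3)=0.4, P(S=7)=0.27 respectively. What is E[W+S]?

6.54

E[W+S] = Σ_w Σ_s (w+s) · P(W=w)P(S=s)
 = 2·0.1089 + 5·0.132 + 9·0.0891 + 3·0.0924 + 6·0.112 + 10·0.0756 + 5·0.1287 + 8·0.156 + 12·0.1053
 = 0.2178 + 0.66 + 0.8019 + 0.2772 + 0.672 + 0.756 + 0.6435 + 1.248 + 1.2636
 = 6.54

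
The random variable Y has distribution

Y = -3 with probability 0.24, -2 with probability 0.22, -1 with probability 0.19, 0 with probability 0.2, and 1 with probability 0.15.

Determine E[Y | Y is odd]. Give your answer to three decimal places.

P(Y is odd) = 0.24 + 0.19 + 0.15 = 0.58.
E[Y | Y is odd] = [(-3)·0.24 + (-1)·0.19 + 1·0.15] / 0.58
 = -0.76 / 0.58
 = -38/29

-1.310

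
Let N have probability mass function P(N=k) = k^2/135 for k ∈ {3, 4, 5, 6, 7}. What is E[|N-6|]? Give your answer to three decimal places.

0.985

E[|N-6|] = Σ |n-6|·P(N=n)
 = 3·1/15 + 2·16/135 + 1·5/27 + 0·4/15 + 1·49/135
 = 1/5 + 32/135 + 5/27 + 0 + 49/135
 = 133/135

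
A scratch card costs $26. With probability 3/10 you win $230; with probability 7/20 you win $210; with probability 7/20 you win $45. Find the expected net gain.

E[payout] = 230·3/10 + 210·7/20 + 45·7/20
 = 69 + 147/2 + 63/4
 = 633/4
Net = 633/4 - 26 = 529/4

132.25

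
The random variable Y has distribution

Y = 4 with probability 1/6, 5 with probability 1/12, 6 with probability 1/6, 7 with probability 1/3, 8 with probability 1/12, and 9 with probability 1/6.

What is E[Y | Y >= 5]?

7.1

P(Y >= 5) = 1/12 + 1/6 + 1/3 + 1/12 + 1/6 = 5/6.
E[Y | Y >= 5] = [5·1/12 + 6·1/6 + 7·1/3 + 8·1/12 + 9·1/6] / (5/6)
 = 71/12 / (5/6)
 = 71/10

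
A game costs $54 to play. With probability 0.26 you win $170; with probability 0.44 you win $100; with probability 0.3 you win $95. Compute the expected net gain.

62.7

E[payout] = 170·0.26 + 100·0.44 + 95·0.3
 = 44.2 + 44 + 28.5
 = 116.7
Net = 116.7 - 54 = 62.7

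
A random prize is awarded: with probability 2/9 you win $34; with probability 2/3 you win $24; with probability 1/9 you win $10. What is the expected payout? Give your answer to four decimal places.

24.6667

E[payout] = 34·2/9 + 24·2/3 + 10·1/9
 = 68/9 + 16 + 10/9
 = 74/3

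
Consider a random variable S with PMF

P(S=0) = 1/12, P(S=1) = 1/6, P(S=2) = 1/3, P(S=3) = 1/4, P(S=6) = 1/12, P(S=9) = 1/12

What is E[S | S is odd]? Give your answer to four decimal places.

P(S is odd) = 1/6 + 1/4 + 1/12 = 1/2.
E[S | S is odd] = [1·1/6 + 3·1/4 + 9·1/12] / (1/2)
 = 5/3 / (1/2)
 = 10/3

3.3333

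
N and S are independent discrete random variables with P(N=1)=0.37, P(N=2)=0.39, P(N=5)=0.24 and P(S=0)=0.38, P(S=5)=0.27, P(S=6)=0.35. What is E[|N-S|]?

E[|N-S|] = Σ_n Σ_s |n-s| · P(N=n)P(S=s)
 = 1·0.1406 + 4·0.0999 + 5·0.1295 + 2·0.1482 + 3·0.1053 + 4·0.1365 + 5·0.0912 + 0·0.0648 + 1·0.084
 = 0.1406 + 0.3996 + 0.6475 + 0.2964 + 0.3159 + 0.546 + 0.456 + 0 + 0.084
 = 2.886

2.886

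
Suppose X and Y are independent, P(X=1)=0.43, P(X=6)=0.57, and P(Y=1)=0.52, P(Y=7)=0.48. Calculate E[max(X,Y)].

E[max(X,Y)] = Σ_x Σ_y max(x,y) · P(X=x)P(Y=y)
 = 1·0.2236 + 7·0.2064 + 6·0.2964 + 7·0.2736
 = 0.2236 + 1.4448 + 1.7784 + 1.9152
 = 5.362

5.362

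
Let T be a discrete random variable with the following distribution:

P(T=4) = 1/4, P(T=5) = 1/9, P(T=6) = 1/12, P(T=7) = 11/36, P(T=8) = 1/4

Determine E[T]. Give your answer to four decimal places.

6.1944

E[T] = Σ t·P(T=t)
 = 4·1/4 + 5·1/9 + 6·1/12 + 7·11/36 + 8·1/4
 = 1 + 5/9 + 1/2 + 77/36 + 2
 = 223/36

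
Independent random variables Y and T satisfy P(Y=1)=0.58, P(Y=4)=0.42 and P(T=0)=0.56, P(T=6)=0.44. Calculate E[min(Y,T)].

E[min(Y,T)] = Σ_y Σ_t min(y,t) · P(Y=y)P(T=t)
 = 0·0.3248 + 1·0.2552 + 0·0.2352 + 4·0.1848
 = 0 + 0.2552 + 0 + 0.7392
 = 0.9944

0.9944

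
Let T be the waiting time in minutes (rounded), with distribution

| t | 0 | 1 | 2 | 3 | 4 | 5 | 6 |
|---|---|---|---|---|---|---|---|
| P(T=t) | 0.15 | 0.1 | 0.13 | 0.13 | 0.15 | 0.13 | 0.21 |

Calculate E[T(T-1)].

E[T(T-1)] = Σ t(t-1)·P(T=t)
 = 0·0.15 + 0·0.1 + 2·0.13 + 6·0.13 + 12·0.15 + 20·0.13 + 30·0.21
 = 0 + 0 + 0.26 + 0.78 + 1.8 + 2.6 + 6.3
 = 11.74

11.74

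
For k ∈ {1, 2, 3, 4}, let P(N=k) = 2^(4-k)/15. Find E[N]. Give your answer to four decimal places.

E[N] = Σ n·P(N=n)
 = 1·8/15 + 2·4/15 + 3·2/15 + 4·1/15
 = 8/15 + 8/15 + 2/5 + 4/15
 = 26/15

1.7333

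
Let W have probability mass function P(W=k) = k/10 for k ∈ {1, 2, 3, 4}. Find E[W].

3

E[W] = Σ w·P(W=w)
 = 1·1/10 + 2·1/5 + 3·3/10 + 4·2/5
 = 1/10 + 2/5 + 9/10 + 8/5
 = 3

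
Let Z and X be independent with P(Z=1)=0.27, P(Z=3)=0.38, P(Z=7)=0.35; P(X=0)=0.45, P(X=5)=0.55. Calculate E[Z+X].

6.61

E[Z+X] = Σ_z Σ_x (z+x) · P(Z=z)P(X=x)
 = 1·0.1215 + 6·0.1485 + 3·0.171 + 8·0.209 + 7·0.1575 + 12·0.1925
 = 0.1215 + 0.891 + 0.513 + 1.672 + 1.1025 + 2.31
 = 6.61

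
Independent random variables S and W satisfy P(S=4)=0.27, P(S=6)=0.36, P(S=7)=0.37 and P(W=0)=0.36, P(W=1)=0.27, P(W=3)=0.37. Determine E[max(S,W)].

E[max(S,W)] = Σ_s Σ_w max(s,w) · P(S=s)P(W=w)
 = 4·0.0972 + 4·0.0729 + 4·0.0999 + 6·0.1296 + 6·0.0972 + 6·0.1332 + 7·0.1332 + 7·0.0999 + 7·0.1369
 = 0.3888 + 0.2916 + 0.3996 + 0.7776 + 0.5832 + 0.7992 + 0.9324 + 0.6993 + 0.9583
 = 5.83

5.83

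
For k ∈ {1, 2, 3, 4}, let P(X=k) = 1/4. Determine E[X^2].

E[X^2] = Σ x^2·P(X=x)
 = 1·1/4 + 4·1/4 + 9·1/4 + 16·1/4
 = 1/4 + 1 + 9/4 + 4
 = 15/2

7.5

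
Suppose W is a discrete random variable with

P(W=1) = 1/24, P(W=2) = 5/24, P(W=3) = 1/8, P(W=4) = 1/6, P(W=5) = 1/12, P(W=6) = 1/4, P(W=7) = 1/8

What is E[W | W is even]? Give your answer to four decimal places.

P(W is even) = 5/24 + 1/6 + 1/4 = 5/8.
E[W | W is even] = [2·5/24 + 4·1/6 + 6·1/4] / (5/8)
 = 31/12 / (5/8)
 = 62/15

4.1333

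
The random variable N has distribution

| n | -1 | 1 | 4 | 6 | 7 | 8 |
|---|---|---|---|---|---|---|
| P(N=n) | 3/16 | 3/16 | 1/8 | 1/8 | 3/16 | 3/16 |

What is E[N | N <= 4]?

P(N <= 4) = 3/16 + 3/16 + 1/8 = 1/2.
E[N | N <= 4] = [(-1)·3/16 + 1·3/16 + 4·1/8] / (1/2)
 = 1/2 / (1/2)
 = 1

1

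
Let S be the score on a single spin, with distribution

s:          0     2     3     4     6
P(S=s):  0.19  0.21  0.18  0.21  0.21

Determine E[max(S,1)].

3.25

E[max(S,1)] = Σ max(s,1)·P(S=s)
 = 1·0.19 + 2·0.21 + 3·0.18 + 4·0.21 + 6·0.21
 = 0.19 + 0.42 + 0.54 + 0.84 + 1.26
 = 3.25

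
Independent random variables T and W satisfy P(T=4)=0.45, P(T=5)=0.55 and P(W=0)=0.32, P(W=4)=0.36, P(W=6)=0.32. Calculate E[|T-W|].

E[|T-W|] = Σ_t Σ_w |t-w| · P(T=t)P(W=w)
 = 4·0.144 + 0·0.162 + 2·0.144 + 5·0.176 + 1·0.198 + 1·0.176
 = 0.576 + 0 + 0.288 + 0.88 + 0.198 + 0.176
 = 2.118

2.118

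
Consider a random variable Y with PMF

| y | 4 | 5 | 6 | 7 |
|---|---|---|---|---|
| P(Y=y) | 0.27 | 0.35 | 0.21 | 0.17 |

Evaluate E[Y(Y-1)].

E[Y(Y-1)] = Σ y(y-1)·P(Y=y)
 = 12·0.27 + 20·0.35 + 30·0.21 + 42·0.17
 = 3.24 + 7 + 6.3 + 7.14
 = 23.68

23.68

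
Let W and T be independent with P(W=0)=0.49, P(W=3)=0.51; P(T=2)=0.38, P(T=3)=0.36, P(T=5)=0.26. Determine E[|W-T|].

1.9976

E[|W-T|] = Σ_w Σ_t |w-t| · P(W=w)P(T=t)
 = 2·0.1862 + 3·0.1764 + 5·0.1274 + 1·0.1938 + 0·0.1836 + 2·0.1326
 = 0.3724 + 0.5292 + 0.637 + 0.1938 + 0 + 0.2652
 = 1.9976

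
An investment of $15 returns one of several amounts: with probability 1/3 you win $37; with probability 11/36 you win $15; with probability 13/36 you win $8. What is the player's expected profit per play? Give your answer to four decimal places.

4.8056

E[payout] = 37·1/3 + 15·11/36 + 8·13/36
 = 37/3 + 55/12 + 26/9
 = 713/36
Net = 713/36 - 15 = 173/36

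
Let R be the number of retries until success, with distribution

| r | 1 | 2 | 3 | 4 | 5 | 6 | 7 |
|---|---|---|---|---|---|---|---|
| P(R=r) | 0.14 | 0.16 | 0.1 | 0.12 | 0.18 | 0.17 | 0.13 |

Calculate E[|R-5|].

1.79

E[|R-5|] = Σ |r-5|·P(R=r)
 = 4·0.14 + 3·0.16 + 2·0.1 + 1·0.12 + 0·0.18 + 1·0.17 + 2·0.13
 = 0.56 + 0.48 + 0.2 + 0.12 + 0 + 0.17 + 0.26
 = 1.79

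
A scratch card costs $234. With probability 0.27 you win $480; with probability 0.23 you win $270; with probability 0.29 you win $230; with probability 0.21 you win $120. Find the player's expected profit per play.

49.6

E[payout] = 480·0.27 + 270·0.23 + 230·0.29 + 120·0.21
 = 129.6 + 62.1 + 66.7 + 25.2
 = 283.6
Net = 283.6 - 234 = 49.6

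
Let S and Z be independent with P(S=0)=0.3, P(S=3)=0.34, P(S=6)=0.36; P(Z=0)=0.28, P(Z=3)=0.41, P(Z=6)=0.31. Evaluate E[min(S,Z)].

E[min(S,Z)] = Σ_s Σ_z min(s,z) · P(S=s)P(Z=z)
 = 0·0.084 + 0·0.123 + 0·0.093 + 0·0.0952 + 3·0.1394 + 3·0.1054 + 0·0.1008 + 3·0.1476 + 6·0.1116
 = 0 + 0 + 0 + 0 + 0.4182 + 0.3162 + 0 + 0.4428 + 0.6696
 = 1.8468

1.8468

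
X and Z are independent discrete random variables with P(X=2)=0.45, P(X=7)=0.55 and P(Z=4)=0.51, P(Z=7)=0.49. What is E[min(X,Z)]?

E[min(X,Z)] = Σ_x Σ_z min(x,z) · P(X=x)P(Z=z)
 = 2·0.2295 + 2·0.2205 + 4·0.2805 + 7·0.2695
 = 0.459 + 0.441 + 1.122 + 1.8865
 = 3.9085

3.9085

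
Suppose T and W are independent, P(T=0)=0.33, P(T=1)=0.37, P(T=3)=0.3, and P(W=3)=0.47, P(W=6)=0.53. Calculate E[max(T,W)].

4.59

E[max(T,W)] = Σ_t Σ_w max(t,w) · P(T=t)P(W=w)
 = 3·0.1551 + 6·0.1749 + 3·0.1739 + 6·0.1961 + 3·0.141 + 6·0.159
 = 0.4653 + 1.0494 + 0.5217 + 1.1766 + 0.423 + 0.954
 = 4.59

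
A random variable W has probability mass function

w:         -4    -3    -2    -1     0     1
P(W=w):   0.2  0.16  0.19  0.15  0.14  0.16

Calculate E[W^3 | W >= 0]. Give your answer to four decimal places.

0.5333

P(W >= 0) = 0.14 + 0.16 = 0.3.
E[W^3 | W >= 0] = [0·0.14 + 1·0.16] / 0.3
 = 0.16 / 0.3
 = 8/15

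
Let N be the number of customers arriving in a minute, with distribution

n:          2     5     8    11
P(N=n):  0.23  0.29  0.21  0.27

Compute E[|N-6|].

E[|N-6|] = Σ |n-6|·P(N=n)
 = 4·0.23 + 1·0.29 + 2·0.21 + 5·0.27
 = 0.92 + 0.29 + 0.42 + 1.35
 = 2.98

2.98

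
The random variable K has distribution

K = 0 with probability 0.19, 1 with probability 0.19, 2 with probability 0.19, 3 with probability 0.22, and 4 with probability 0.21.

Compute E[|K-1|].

1.45

E[|K-1|] = Σ |k-1|·P(K=k)
 = 1·0.19 + 0·0.19 + 1·0.19 + 2·0.22 + 3·0.21
 = 0.19 + 0 + 0.19 + 0.44 + 0.63
 = 1.45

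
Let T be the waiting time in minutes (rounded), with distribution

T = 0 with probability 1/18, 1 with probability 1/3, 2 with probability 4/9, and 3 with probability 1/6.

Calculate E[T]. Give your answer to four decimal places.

E[T] = Σ t·P(T=t)
 = 0·1/18 + 1·1/3 + 2·4/9 + 3·1/6
 = 0 + 1/3 + 8/9 + 1/2
 = 31/18

1.7222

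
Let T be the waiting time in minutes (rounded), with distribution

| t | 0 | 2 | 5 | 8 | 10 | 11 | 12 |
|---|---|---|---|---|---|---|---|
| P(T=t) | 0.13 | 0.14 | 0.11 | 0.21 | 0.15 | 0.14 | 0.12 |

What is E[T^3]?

666.09

E[T^3] = Σ t^3·P(T=t)
 = 0·0.13 + 8·0.14 + 125·0.11 + 512·0.21 + 1000·0.15 + 1331·0.14 + 1728·0.12
 = 0 + 1.12 + 13.75 + 107.52 + 150 + 186.34 + 207.36
 = 666.09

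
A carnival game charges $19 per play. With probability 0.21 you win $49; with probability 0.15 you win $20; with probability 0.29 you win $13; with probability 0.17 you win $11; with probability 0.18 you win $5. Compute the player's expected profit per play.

E[payout] = 49·0.21 + 20·0.15 + 13·0.29 + 11·0.17 + 5·0.18
 = 10.29 + 3 + 3.77 + 1.87 + 0.9
 = 19.83
Net = 19.83 - 19 = 0.83

0.83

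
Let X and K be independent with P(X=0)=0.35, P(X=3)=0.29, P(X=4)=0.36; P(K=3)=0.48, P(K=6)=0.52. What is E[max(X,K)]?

4.7328

E[max(X,K)] = Σ_x Σ_k max(x,k) · P(X=x)P(K=k)
 = 3·0.168 + 6·0.182 + 3·0.1392 + 6·0.1508 + 4·0.1728 + 6·0.1872
 = 0.504 + 1.092 + 0.4176 + 0.9048 + 0.6912 + 1.1232
 = 4.7328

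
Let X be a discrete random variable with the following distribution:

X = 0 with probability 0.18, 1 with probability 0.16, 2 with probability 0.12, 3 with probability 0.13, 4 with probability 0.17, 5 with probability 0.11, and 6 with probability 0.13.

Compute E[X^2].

E[X^2] = Σ x^2·P(X=x)
 = 0·0.18 + 1·0.16 + 4·0.12 + 9·0.13 + 16·0.17 + 25·0.11 + 36·0.13
 = 0 + 0.16 + 0.48 + 1.17 + 2.72 + 2.75 + 4.68
 = 11.96

11.96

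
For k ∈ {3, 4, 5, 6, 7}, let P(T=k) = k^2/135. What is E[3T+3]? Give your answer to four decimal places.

E[3T+3] = Σ (3t+3)·P(T=t)
 = 12·1/15 + 15·16/135 + 18·5/27 + 21·4/15 + 24·49/135
 = 4/5 + 16/9 + 10/3 + 28/5 + 392/45
 = 182/9

20.2222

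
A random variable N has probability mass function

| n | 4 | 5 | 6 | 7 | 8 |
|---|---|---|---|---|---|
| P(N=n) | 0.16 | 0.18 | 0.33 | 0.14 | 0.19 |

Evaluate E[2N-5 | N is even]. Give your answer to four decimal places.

7.1765

P(N is even) = 0.16 + 0.33 + 0.19 = 0.68.
E[2N-5 | N is even] = [3·0.16 + 7·0.33 + 11·0.19] / 0.68
 = 4.88 / 0.68
 = 122/17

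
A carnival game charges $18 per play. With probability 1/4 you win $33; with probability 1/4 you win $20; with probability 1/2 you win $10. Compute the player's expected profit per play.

E[payout] = 33·1/4 + 20·1/4 + 10·1/2
 = 33/4 + 5 + 5
 = 73/4
Net = 73/4 - 18 = 1/4

0.25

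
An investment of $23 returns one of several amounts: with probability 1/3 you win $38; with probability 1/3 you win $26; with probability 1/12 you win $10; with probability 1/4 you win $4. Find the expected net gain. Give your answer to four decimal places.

0.1667

E[payout] = 38·1/3 + 26·1/3 + 10·1/12 + 4·1/4
 = 38/3 + 26/3 + 5/6 + 1
 = 139/6
Net = 139/6 - 23 = 1/6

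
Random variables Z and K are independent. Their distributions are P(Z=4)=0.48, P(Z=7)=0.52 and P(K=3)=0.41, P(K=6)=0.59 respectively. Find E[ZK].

26.5212

E[ZK] = Σ_z Σ_k zk · P(Z=z)P(K=k)
 = 12·0.1968 + 24·0.2832 + 21·0.2132 + 42·0.3068
 = 2.3616 + 6.7968 + 4.4772 + 12.8856
 = 26.5212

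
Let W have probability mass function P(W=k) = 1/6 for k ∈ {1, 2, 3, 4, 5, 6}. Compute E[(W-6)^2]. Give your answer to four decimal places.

E[(W-6)^2] = Σ (w-6)^2·P(W=w)
 = 25·1/6 + 16·1/6 + 9·1/6 + 4·1/6 + 1·1/6 + 0·1/6
 = 25/6 + 8/3 + 3/2 + 2/3 + 1/6 + 0
 = 55/6

9.1667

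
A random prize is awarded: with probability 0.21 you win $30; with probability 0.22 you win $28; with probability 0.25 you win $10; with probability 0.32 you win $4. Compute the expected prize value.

16.24

E[payout] = 30·0.21 + 28·0.22 + 10·0.25 + 4·0.32
 = 6.3 + 6.16 + 2.5 + 1.28
 = 16.24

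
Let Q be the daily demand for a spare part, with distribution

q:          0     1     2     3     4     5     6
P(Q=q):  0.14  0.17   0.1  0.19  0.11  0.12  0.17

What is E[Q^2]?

13.16

E[Q^2] = Σ q^2·P(Q=q)
 = 0·0.14 + 1·0.17 + 4·0.1 + 9·0.19 + 16·0.11 + 25·0.12 + 36·0.17
 = 0 + 0.17 + 0.4 + 1.71 + 1.76 + 3 + 6.12
 = 13.16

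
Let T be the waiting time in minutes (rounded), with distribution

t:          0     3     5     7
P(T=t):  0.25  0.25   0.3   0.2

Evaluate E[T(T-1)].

15.9

E[T(T-1)] = Σ t(t-1)·P(T=t)
 = 0·0.25 + 6·0.25 + 20·0.3 + 42·0.2
 = 0 + 1.5 + 6 + 8.4
 = 15.9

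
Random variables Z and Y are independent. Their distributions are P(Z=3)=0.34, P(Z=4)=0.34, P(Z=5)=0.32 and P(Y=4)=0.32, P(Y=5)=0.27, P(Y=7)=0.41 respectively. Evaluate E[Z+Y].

9.48

E[Z+Y] = Σ_z Σ_y (z+y) · P(Z=z)P(Y=y)
 = 7·0.1088 + 8·0.0918 + 10·0.1394 + 8·0.1088 + 9·0.0918 + 11·0.1394 + 9·0.1024 + 10·0.0864 + 12·0.1312
 = 0.7616 + 0.7344 + 1.394 + 0.8704 + 0.8262 + 1.5334 + 0.9216 + 0.864 + 1.5744
 = 9.48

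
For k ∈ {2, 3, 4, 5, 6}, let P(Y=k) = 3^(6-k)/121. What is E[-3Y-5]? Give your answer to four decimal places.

-12.4380

E[-3Y-5] = Σ (-3y-5)·P(Y=y)
 = (-11)·81/121 + (-14)·27/121 + (-17)·9/121 + (-20)·3/121 + (-23)·1/121
 = (-81/11) + (-378/121) + (-153/121) + (-60/121) + (-23/121)
 = -1505/121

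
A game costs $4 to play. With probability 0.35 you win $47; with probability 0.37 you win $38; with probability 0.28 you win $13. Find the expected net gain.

E[payout] = 47·0.35 + 38·0.37 + 13·0.28
 = 16.45 + 14.06 + 3.64
 = 34.15
Net = 34.15 - 4 = 30.15

30.15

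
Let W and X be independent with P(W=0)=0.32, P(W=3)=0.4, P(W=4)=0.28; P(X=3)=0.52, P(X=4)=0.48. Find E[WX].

8.0736

E[WX] = Σ_w Σ_x wx · P(W=w)P(X=x)
 = 0·0.1664 + 0·0.1536 + 9·0.208 + 12·0.192 + 12·0.1456 + 16·0.1344
 = 0 + 0 + 1.872 + 2.304 + 1.7472 + 2.1504
 = 8.0736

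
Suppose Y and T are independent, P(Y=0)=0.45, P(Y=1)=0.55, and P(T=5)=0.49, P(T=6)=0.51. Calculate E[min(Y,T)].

0.55

E[min(Y,T)] = Σ_y Σ_t min(y,t) · P(Y=y)P(T=t)
 = 0·0.2205 + 0·0.2295 + 1·0.2695 + 1·0.2805
 = 0 + 0 + 0.2695 + 0.2805
 = 0.55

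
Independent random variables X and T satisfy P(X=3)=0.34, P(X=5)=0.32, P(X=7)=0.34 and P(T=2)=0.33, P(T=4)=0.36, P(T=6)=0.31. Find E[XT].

19.8

E[XT] = Σ_x Σ_t xt · P(X=x)P(T=t)
 = 6·0.1122 + 12·0.1224 + 18·0.1054 + 10·0.1056 + 20·0.1152 + 30·0.0992 + 14·0.1122 + 28·0.1224 + 42·0.1054
 = 0.6732 + 1.4688 + 1.8972 + 1.056 + 2.304 + 2.976 + 1.5708 + 3.4272 + 4.4268
 = 19.8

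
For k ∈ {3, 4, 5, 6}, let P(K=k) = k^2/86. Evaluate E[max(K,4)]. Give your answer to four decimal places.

5.1279

E[max(K,4)] = Σ max(k,4)·P(K=k)
 = 4·9/86 + 4·8/43 + 5·25/86 + 6·18/43
 = 18/43 + 32/43 + 125/86 + 108/43
 = 441/86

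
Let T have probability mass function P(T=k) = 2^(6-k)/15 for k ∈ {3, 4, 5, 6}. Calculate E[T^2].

14.8

E[T^2] = Σ t^2·P(T=t)
 = 9·8/15 + 16·4/15 + 25·2/15 + 36·1/15
 = 24/5 + 64/15 + 10/3 + 12/5
 = 74/5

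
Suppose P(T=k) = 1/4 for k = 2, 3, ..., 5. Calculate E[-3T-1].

E[-3T-1] = Σ (-3t-1)·P(T=t)
 = (-7)·1/4 + (-10)·1/4 + (-13)·1/4 + (-16)·1/4
 = (-7/4) + (-5/2) + (-13/4) + (-4)
 = -23/2

-11.5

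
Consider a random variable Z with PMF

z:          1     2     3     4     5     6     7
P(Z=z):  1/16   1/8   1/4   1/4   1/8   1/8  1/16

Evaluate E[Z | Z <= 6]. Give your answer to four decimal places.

P(Z <= 6) = 1/16 + 1/8 + 1/4 + 1/4 + 1/8 + 1/8 = 15/16.
E[Z | Z <= 6] = [1·1/16 + 2·1/8 + 3·1/4 + 4·1/4 + 5·1/8 + 6·1/8] / (15/16)
 = 55/16 / (15/16)
 = 11/3

3.6667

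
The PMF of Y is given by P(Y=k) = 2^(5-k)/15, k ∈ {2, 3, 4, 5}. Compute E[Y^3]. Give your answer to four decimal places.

E[Y^3] = Σ y^3·P(Y=y)
 = 8·8/15 + 27·4/15 + 64·2/15 + 125·1/15
 = 64/15 + 36/5 + 128/15 + 25/3
 = 85/3

28.3333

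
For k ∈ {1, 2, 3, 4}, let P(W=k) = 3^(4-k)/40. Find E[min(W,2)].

E[min(W,2)] = Σ min(w,2)·P(W=w)
 = 1·27/40 + 2·9/40 + 2·3/40 + 2·1/40
 = 27/40 + 9/20 + 3/20 + 1/20
 = 53/40

1.325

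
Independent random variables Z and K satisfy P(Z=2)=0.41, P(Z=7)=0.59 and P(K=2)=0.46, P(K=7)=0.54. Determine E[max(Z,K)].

E[max(Z,K)] = Σ_z Σ_k max(z,k) · P(Z=z)P(K=k)
 = 2·0.1886 + 7·0.2214 + 7·0.2714 + 7·0.3186
 = 0.3772 + 1.5498 + 1.8998 + 2.2302
 = 6.057

6.057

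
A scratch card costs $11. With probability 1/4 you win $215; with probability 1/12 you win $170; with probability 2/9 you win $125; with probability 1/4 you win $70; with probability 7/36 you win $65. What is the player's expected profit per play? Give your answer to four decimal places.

E[payout] = 215·1/4 + 170·1/12 + 125·2/9 + 70·1/4 + 65·7/36
 = 215/4 + 85/6 + 250/9 + 35/2 + 455/36
 = 755/6
Net = 755/6 - 11 = 689/6

114.8333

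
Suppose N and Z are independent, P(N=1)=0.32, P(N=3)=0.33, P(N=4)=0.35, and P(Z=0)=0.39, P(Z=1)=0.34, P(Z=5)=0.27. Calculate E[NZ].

E[NZ] = Σ_n Σ_z nz · P(N=n)P(Z=z)
 = 0·0.1248 + 1·0.1088 + 5·0.0864 + 0·0.1287 + 3·0.1122 + 15·0.0891 + 0·0.1365 + 4·0.119 + 20·0.0945
 = 0 + 0.1088 + 0.432 + 0 + 0.3366 + 1.3365 + 0 + 0.476 + 1.89
 = 4.5799

4.5799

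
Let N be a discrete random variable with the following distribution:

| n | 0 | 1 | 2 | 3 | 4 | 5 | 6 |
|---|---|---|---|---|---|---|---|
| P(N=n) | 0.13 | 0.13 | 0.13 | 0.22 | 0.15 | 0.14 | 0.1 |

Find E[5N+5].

19.75

E[5N+5] = Σ (5n+5)·P(N=n)
 = 5·0.13 + 10·0.13 + 15·0.13 + 20·0.22 + 25·0.15 + 30·0.14 + 35·0.1
 = 0.65 + 1.3 + 1.95 + 4.4 + 3.75 + 4.2 + 3.5
 = 19.75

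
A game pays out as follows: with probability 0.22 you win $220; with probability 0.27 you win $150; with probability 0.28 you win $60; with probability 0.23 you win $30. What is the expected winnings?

E[payout] = 220·0.22 + 150·0.27 + 60·0.28 + 30·0.23
 = 48.4 + 40.5 + 16.8 + 6.9
 = 112.6

112.6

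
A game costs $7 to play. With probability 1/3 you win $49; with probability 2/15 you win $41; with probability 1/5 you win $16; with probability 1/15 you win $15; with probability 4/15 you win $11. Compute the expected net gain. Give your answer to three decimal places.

E[payout] = 49·1/3 + 41·2/15 + 16·1/5 + 15·1/15 + 11·4/15
 = 49/3 + 82/15 + 16/5 + 1 + 44/15
 = 434/15
Net = 434/15 - 7 = 329/15

21.933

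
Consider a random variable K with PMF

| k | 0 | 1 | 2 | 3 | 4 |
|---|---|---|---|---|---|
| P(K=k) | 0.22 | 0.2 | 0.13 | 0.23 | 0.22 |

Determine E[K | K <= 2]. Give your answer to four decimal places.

0.8364

P(K <= 2) = 0.22 + 0.2 + 0.13 = 0.55.
E[K | K <= 2] = [0·0.22 + 1·0.2 + 2·0.13] / 0.55
 = 0.46 / 0.55
 = 46/55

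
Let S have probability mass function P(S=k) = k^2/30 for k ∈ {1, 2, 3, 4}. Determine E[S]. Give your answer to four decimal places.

3.3333

E[S] = Σ s·P(S=s)
 = 1·1/30 + 2·2/15 + 3·3/10 + 4·8/15
 = 1/30 + 4/15 + 9/10 + 32/15
 = 10/3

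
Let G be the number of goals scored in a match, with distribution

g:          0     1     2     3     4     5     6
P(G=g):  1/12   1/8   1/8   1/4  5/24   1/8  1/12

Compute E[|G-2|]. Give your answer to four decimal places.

E[|G-2|] = Σ |g-2|·P(G=g)
 = 2·1/12 + 1·1/8 + 0·1/8 + 1·1/4 + 2·5/24 + 3·1/8 + 4·1/12
 = 1/6 + 1/8 + 0 + 1/4 + 5/12 + 3/8 + 1/3
 = 5/3

1.6667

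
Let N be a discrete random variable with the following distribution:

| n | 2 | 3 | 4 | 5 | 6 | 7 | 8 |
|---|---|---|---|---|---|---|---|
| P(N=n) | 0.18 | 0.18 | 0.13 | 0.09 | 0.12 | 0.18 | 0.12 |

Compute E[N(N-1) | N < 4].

4

P(N < 4) = 0.18 + 0.18 = 0.36.
E[N(N-1) | N < 4] = [2·0.18 + 6·0.18] / 0.36
 = 1.44 / 0.36
 = 4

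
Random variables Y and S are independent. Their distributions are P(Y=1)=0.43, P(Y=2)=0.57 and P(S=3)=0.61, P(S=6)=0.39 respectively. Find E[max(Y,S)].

E[max(Y,S)] = Σ_y Σ_s max(y,s) · P(Y=y)P(S=s)
 = 3·0.2623 + 6·0.1677 + 3·0.3477 + 6·0.2223
 = 0.7869 + 1.0062 + 1.0431 + 1.3338
 = 4.17

4.17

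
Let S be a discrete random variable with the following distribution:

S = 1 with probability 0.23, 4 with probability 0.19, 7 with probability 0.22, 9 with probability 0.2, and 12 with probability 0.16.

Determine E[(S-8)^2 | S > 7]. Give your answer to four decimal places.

7.6667

P(S > 7) = 0.2 + 0.16 = 0.36.
E[(S-8)^2 | S > 7] = [1·0.2 + 16·0.16] / 0.36
 = 2.76 / 0.36
 = 23/3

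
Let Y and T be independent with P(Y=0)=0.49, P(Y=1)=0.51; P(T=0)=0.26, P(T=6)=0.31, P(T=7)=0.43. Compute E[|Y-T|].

4.6252

E[|Y-T|] = Σ_y Σ_t |y-t| · P(Y=y)P(T=t)
 = 0·0.1274 + 6·0.1519 + 7·0.2107 + 1·0.1326 + 5·0.1581 + 6·0.2193
 = 0 + 0.9114 + 1.4749 + 0.1326 + 0.7905 + 1.3158
 = 4.6252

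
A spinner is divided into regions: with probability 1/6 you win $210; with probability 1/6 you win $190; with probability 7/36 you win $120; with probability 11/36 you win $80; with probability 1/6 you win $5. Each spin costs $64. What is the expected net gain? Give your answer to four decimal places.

51.2778

E[payout] = 210·1/6 + 190·1/6 + 120·7/36 + 80·11/36 + 5·1/6
 = 35 + 95/3 + 70/3 + 220/9 + 5/6
 = 2075/18
Net = 2075/18 - 64 = 923/18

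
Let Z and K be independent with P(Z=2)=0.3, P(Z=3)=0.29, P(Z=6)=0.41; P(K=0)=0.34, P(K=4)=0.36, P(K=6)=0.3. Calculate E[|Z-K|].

E[|Z-K|] = Σ_z Σ_k |z-k| · P(Z=z)P(K=k)
 = 2·0.102 + 2·0.108 + 4·0.09 + 3·0.0986 + 1·0.1044 + 3·0.087 + 6·0.1394 + 2·0.1476 + 0·0.123
 = 0.204 + 0.216 + 0.36 + 0.2958 + 0.1044 + 0.261 + 0.8364 + 0.2952 + 0
 = 2.5728

2.5728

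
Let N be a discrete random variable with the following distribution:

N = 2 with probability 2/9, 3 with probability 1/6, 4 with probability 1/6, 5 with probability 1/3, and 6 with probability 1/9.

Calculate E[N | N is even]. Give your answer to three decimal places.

3.556

P(N is even) = 2/9 + 1/6 + 1/9 = 1/2.
E[N | N is even] = [2·2/9 + 4·1/6 + 6·1/9] / (1/2)
 = 16/9 / (1/2)
 = 32/9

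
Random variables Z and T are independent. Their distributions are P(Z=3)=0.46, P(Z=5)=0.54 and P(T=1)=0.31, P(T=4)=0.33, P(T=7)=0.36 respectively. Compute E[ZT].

E[ZT] = Σ_z Σ_t zt · P(Z=z)P(T=t)
 = 3·0.1426 + 12·0.1518 + 21·0.1656 + 5·0.1674 + 20·0.1782 + 35·0.1944
 = 0.4278 + 1.8216 + 3.4776 + 0.837 + 3.564 + 6.804
 = 16.932

16.932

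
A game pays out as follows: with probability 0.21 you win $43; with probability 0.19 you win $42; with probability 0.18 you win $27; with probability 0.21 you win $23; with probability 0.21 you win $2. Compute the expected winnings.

E[payout] = 43·0.21 + 42·0.19 + 27·0.18 + 23·0.21 + 2·0.21
 = 9.03 + 7.98 + 4.86 + 4.83 + 0.42
 = 27.12

27.12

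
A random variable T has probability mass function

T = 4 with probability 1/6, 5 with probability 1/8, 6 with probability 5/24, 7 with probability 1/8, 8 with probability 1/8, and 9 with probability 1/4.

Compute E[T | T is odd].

7.5

P(T is odd) = 1/8 + 1/8 + 1/4 = 1/2.
E[T | T is odd] = [5·1/8 + 7·1/8 + 9·1/4] / (1/2)
 = 15/4 / (1/2)
 = 15/2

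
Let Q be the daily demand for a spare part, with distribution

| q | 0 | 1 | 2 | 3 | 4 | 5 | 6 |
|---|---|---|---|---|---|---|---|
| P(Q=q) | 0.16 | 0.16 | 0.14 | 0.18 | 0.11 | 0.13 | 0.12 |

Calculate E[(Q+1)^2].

E[(Q+1)^2] = Σ (q+1)^2·P(Q=q)
 = 1·0.16 + 4·0.16 + 9·0.14 + 16·0.18 + 25·0.11 + 36·0.13 + 49·0.12
 = 0.16 + 0.64 + 1.26 + 2.88 + 2.75 + 4.68 + 5.88
 = 18.25

18.25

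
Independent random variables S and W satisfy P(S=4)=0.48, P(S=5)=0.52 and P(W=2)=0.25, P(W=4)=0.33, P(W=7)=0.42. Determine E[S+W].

9.28

E[S+W] = Σ_s Σ_w (s+w) · P(S=s)P(W=w)
 = 6·0.12 + 8·0.1584 + 11·0.2016 + 7·0.13 + 9·0.1716 + 12·0.2184
 = 0.72 + 1.2672 + 2.2176 + 0.91 + 1.5444 + 2.6208
 = 9.28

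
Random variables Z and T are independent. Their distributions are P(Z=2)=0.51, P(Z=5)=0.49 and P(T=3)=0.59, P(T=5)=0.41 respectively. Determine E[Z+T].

E[Z+T] = Σ_z Σ_t (z+t) · P(Z=z)P(T=t)
 = 5·0.3009 + 7·0.2091 + 8·0.2891 + 10·0.2009
 = 1.5045 + 1.4637 + 2.3128 + 2.009
 = 7.29

7.29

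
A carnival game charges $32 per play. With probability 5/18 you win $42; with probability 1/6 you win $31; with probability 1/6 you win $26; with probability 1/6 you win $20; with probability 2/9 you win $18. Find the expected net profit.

E[payout] = 42·5/18 + 31·1/6 + 26·1/6 + 20·1/6 + 18·2/9
 = 35/3 + 31/6 + 13/3 + 10/3 + 4
 = 57/2
Net = 57/2 - 32 = -7/2

-3.5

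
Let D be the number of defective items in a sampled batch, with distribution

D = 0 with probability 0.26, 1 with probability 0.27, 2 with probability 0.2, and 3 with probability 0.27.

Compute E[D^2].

3.5

E[D^2] = Σ d^2·P(D=d)
 = 0·0.26 + 1·0.27 + 4·0.2 + 9·0.27
 = 0 + 0.27 + 0.8 + 2.43
 = 3.5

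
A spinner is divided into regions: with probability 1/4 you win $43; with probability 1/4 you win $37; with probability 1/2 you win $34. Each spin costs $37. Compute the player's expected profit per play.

0

E[payout] = 43·1/4 + 37·1/4 + 34·1/2
 = 43/4 + 37/4 + 17
 = 37
Net = 37 - 37 = 0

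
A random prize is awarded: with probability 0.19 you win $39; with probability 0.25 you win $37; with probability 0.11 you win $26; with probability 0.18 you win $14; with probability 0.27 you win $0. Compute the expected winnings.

E[payout] = 39·0.19 + 37·0.25 + 26·0.11 + 14·0.18 + 0·0.27
 = 7.41 + 9.25 + 2.86 + 2.52 + 0
 = 22.04

22.04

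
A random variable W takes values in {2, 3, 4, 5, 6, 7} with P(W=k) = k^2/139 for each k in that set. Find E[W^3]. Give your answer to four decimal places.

208.6835

E[W^3] = Σ w^3·P(W=w)
 = 8·4/139 + 27·9/139 + 64·16/139 + 125·25/139 + 216·36/139 + 343·49/139
 = 32/139 + 243/139 + 1024/139 + 3125/139 + 7776/139 + 16807/139
 = 29007/139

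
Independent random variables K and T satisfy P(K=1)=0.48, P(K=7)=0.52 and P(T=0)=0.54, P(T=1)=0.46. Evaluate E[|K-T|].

3.66

E[|K-T|] = Σ_k Σ_t |k-t| · P(K=k)P(T=t)
 = 1·0.2592 + 0·0.2208 + 7·0.2808 + 6·0.2392
 = 0.2592 + 0 + 1.9656 + 1.4352
 = 3.66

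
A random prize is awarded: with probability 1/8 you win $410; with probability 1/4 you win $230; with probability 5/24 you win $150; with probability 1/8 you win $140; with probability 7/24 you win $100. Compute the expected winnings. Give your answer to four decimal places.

186.6667

E[payout] = 410·1/8 + 230·1/4 + 150·5/24 + 140·1/8 + 100·7/24
 = 205/4 + 115/2 + 125/4 + 35/2 + 175/6
 = 560/3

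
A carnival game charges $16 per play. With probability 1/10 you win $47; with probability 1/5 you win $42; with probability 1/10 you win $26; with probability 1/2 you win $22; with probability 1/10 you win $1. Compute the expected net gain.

E[payout] = 47·1/10 + 42·1/5 + 26·1/10 + 22·1/2 + 1·1/10
 = 47/10 + 42/5 + 13/5 + 11 + 1/10
 = 134/5
Net = 134/5 - 16 = 54/5

10.8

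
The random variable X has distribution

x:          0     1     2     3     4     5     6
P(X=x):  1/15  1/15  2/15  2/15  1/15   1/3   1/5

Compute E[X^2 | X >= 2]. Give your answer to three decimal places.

P(X >= 2) = 2/15 + 2/15 + 1/15 + 1/3 + 1/5 = 13/15.
E[X^2 | X >= 2] = [4·2/15 + 9·2/15 + 16·1/15 + 25·1/3 + 36·1/5] / (13/15)
 = 55/3 / (13/15)
 = 275/13

21.154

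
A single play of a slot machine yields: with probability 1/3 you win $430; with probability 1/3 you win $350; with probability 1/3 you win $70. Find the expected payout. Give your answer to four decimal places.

E[payout] = 430·1/3 + 350·1/3 + 70·1/3
 = 430/3 + 350/3 + 70/3
 = 850/3

283.3333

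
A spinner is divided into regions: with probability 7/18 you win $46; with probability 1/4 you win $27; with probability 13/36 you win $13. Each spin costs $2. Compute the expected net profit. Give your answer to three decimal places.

27.333

E[payout] = 46·7/18 + 27·1/4 + 13·13/36
 = 161/9 + 27/4 + 169/36
 = 88/3
Net = 88/3 - 2 = 82/3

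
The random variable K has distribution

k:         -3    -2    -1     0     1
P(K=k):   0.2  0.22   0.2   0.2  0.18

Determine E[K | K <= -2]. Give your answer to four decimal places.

-2.4762

P(K <= -2) = 0.2 + 0.22 = 0.42.
E[K | K <= -2] = [(-3)·0.2 + (-2)·0.22] / 0.42
 = -1.04 / 0.42
 = -52/21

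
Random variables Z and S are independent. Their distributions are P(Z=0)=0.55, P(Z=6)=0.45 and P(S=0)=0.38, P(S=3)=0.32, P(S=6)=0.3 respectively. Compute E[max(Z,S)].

E[max(Z,S)] = Σ_z Σ_s max(z,s) · P(Z=z)P(S=s)
 = 0·0.209 + 3·0.176 + 6·0.165 + 6·0.171 + 6·0.144 + 6·0.135
 = 0 + 0.528 + 0.99 + 1.026 + 0.864 + 0.81
 = 4.218

4.218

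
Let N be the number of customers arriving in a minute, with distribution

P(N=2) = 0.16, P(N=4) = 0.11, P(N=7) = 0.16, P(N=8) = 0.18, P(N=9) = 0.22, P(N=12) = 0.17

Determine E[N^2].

E[N^2] = Σ n^2·P(N=n)
 = 4·0.16 + 16·0.11 + 49·0.16 + 64·0.18 + 81·0.22 + 144·0.17
 = 0.64 + 1.76 + 7.84 + 11.52 + 17.82 + 24.48
 = 64.06

64.06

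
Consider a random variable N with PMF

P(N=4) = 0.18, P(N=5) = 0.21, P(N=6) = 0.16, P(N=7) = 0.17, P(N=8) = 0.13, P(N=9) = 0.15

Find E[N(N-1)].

E[N(N-1)] = Σ n(n-1)·P(N=n)
 = 12·0.18 + 20·0.21 + 30·0.16 + 42·0.17 + 56·0.13 + 72·0.15
 = 2.16 + 4.2 + 4.8 + 7.14 + 7.28 + 10.8
 = 36.38

36.38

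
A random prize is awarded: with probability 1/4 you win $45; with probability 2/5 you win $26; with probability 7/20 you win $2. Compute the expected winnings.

E[payout] = 45·1/4 + 26·2/5 + 2·7/20
 = 45/4 + 52/5 + 7/10
 = 447/20

22.35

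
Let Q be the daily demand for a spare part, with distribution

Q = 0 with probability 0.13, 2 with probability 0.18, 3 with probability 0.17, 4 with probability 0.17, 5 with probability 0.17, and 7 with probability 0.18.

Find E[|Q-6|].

E[|Q-6|] = Σ |q-6|·P(Q=q)
 = 6·0.13 + 4·0.18 + 3·0.17 + 2·0.17 + 1·0.17 + 1·0.18
 = 0.78 + 0.72 + 0.51 + 0.34 + 0.17 + 0.18
 = 2.7

2.7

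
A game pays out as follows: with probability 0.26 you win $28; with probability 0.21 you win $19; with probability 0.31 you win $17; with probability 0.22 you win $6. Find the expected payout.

17.86

E[payout] = 28·0.26 + 19·0.21 + 17·0.31 + 6·0.22
 = 7.28 + 3.99 + 5.27 + 1.32
 = 17.86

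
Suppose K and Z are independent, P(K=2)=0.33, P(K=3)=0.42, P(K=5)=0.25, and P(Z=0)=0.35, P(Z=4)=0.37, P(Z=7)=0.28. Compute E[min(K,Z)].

1.968

E[min(K,Z)] = Σ_k Σ_z min(k,z) · P(K=k)P(Z=z)
 = 0·0.1155 + 2·0.1221 + 2·0.0924 + 0·0.147 + 3·0.1554 + 3·0.1176 + 0·0.0875 + 4·0.0925 + 5·0.07
 = 0 + 0.2442 + 0.1848 + 0 + 0.4662 + 0.3528 + 0 + 0.37 + 0.35
 = 1.968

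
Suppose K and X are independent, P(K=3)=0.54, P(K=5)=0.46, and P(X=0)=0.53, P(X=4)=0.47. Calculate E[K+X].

5.8

E[K+X] = Σ_k Σ_x (k+x) · P(K=k)P(X=x)
 = 3·0.2862 + 7·0.2538 + 5·0.2438 + 9·0.2162
 = 0.8586 + 1.7766 + 1.219 + 1.9458
 = 5.8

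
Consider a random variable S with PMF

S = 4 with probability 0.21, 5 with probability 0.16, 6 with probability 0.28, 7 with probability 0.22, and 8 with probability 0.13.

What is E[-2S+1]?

-10.8

E[-2S+1] = Σ (-2s+1)·P(S=s)
 = (-7)·0.21 + (-9)·0.16 + (-11)·0.28 + (-13)·0.22 + (-15)·0.13
 = (-1.47) + (-1.44) + (-3.08) + (-2.86) + (-1.95)
 = -10.8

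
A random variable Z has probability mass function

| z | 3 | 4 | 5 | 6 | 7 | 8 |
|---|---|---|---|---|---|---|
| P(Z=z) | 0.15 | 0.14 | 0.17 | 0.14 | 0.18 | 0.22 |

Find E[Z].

E[Z] = Σ z·P(Z=z)
 = 3·0.15 + 4·0.14 + 5·0.17 + 6·0.14 + 7·0.18 + 8·0.22
 = 0.45 + 0.56 + 0.85 + 0.84 + 1.26 + 1.76
 = 5.72

5.72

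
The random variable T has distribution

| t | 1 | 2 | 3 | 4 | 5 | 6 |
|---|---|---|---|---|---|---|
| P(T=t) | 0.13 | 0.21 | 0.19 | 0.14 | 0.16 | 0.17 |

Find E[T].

3.5

E[T] = Σ t·P(T=t)
 = 1·0.13 + 2·0.21 + 3·0.19 + 4·0.14 + 5·0.16 + 6·0.17
 = 0.13 + 0.42 + 0.57 + 0.56 + 0.8 + 1.02
 = 3.5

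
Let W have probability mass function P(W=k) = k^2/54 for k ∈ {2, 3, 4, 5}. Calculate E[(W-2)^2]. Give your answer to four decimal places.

5.5185

E[(W-2)^2] = Σ (w-2)^2·P(W=w)
 = 0·2/27 + 1·1/6 + 4·8/27 + 9·25/54
 = 0 + 1/6 + 32/27 + 25/6
 = 149/27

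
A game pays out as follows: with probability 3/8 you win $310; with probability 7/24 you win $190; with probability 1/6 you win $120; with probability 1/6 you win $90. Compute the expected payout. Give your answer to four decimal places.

E[payout] = 310·3/8 + 190·7/24 + 120·1/6 + 90·1/6
 = 465/4 + 665/12 + 20 + 15
 = 620/3

206.6667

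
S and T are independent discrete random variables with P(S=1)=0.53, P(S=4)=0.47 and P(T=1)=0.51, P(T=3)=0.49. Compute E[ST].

E[ST] = Σ_s Σ_t st · P(S=s)P(T=t)
 = 1·0.2703 + 3·0.2597 + 4·0.2397 + 12·0.2303
 = 0.2703 + 0.7791 + 0.9588 + 2.7636
 = 4.7718

4.7718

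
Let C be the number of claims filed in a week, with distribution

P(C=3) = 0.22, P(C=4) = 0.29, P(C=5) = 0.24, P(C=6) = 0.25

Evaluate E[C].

4.52

E[C] = Σ c·P(C=c)
 = 3·0.22 + 4·0.29 + 5·0.24 + 6·0.25
 = 0.66 + 1.16 + 1.2 + 1.5
 = 4.52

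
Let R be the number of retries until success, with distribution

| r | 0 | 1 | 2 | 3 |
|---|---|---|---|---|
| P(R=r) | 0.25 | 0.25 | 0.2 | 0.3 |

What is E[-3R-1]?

E[-3R-1] = Σ (-3r-1)·P(R=r)
 = (-1)·0.25 + (-4)·0.25 + (-7)·0.2 + (-10)·0.3
 = (-0.25) + (-1) + (-1.4) + (-3)
 = -5.65

-5.65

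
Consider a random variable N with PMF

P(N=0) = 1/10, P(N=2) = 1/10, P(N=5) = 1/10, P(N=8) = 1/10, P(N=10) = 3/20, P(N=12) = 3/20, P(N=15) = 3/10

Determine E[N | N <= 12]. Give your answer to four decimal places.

P(N <= 12) = 1/10 + 1/10 + 1/10 + 1/10 + 3/20 + 3/20 = 7/10.
E[N | N <= 12] = [0·1/10 + 2·1/10 + 5·1/10 + 8·1/10 + 10·3/20 + 12·3/20] / (7/10)
 = 24/5 / (7/10)
 = 48/7

6.8571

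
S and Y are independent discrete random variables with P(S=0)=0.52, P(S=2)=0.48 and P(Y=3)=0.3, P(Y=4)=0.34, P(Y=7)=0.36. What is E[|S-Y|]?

E[|S-Y|] = Σ_s Σ_y |s-y| · P(S=s)P(Y=y)
 = 3·0.156 + 4·0.1768 + 7·0.1872 + 1·0.144 + 2·0.1632 + 5·0.1728
 = 0.468 + 0.7072 + 1.3104 + 0.144 + 0.3264 + 0.864
 = 3.82

3.82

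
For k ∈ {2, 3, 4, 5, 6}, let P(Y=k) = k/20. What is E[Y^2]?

E[Y^2] = Σ y^2·P(Y=y)
 = 4·1/10 + 9·3/20 + 16·1/5 + 25·1/4 + 36·3/10
 = 2/5 + 27/20 + 16/5 + 25/4 + 54/5
 = 22

22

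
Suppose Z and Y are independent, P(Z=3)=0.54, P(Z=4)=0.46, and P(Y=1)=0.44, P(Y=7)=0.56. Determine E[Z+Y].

E[Z+Y] = Σ_z Σ_y (z+y) · P(Z=z)P(Y=y)
 = 4·0.2376 + 10·0.3024 + 5·0.2024 + 11·0.2576
 = 0.9504 + 3.024 + 1.012 + 2.8336
 = 7.82

7.82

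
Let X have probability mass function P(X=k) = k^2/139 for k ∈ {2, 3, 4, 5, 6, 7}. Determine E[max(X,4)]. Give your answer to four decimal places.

5.7554

E[max(X,4)] = Σ max(x,4)·P(X=x)
 = 4·4/139 + 4·9/139 + 4·16/139 + 5·25/139 + 6·36/139 + 7·49/139
 = 16/139 + 36/139 + 64/139 + 125/139 + 216/139 + 343/139
 = 800/139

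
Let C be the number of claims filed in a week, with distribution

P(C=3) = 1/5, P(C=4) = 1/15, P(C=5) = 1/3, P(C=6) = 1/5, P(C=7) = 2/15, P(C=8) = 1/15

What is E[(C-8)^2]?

E[(C-8)^2] = Σ (c-8)^2·P(C=c)
 = 25·1/5 + 16·1/15 + 9·1/3 + 4·1/5 + 1·2/15 + 0·1/15
 = 5 + 16/15 + 3 + 4/5 + 2/15 + 0
 = 10

10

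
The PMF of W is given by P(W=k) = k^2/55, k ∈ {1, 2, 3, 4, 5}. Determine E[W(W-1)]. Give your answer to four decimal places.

E[W(W-1)] = Σ w(w-1)·P(W=w)
 = 0·1/55 + 2·4/55 + 6·9/55 + 12·16/55 + 20·5/11
 = 0 + 8/55 + 54/55 + 192/55 + 100/11
 = 754/55

13.7091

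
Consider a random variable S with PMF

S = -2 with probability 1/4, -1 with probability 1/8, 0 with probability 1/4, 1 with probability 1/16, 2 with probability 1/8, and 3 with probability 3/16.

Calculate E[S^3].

4

E[S^3] = Σ s^3·P(S=s)
 = (-8)·1/4 + (-1)·1/8 + 0·1/4 + 1·1/16 + 8·1/8 + 27·3/16
 = (-2) + (-1/8) + 0 + 1/16 + 1 + 81/16
 = 4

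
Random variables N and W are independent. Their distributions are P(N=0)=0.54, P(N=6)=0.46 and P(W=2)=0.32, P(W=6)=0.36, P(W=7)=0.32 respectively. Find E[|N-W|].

E[|N-W|] = Σ_n Σ_w |n-w| · P(N=n)P(W=w)
 = 2·0.1728 + 6·0.1944 + 7·0.1728 + 4·0.1472 + 0·0.1656 + 1·0.1472
 = 0.3456 + 1.1664 + 1.2096 + 0.5888 + 0 + 0.1472
 = 3.4576

3.4576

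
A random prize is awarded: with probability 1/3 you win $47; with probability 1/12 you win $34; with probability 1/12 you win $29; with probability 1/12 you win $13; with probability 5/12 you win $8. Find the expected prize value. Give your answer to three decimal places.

E[payout] = 47·1/3 + 34·1/12 + 29·1/12 + 13·1/12 + 8·5/12
 = 47/3 + 17/6 + 29/12 + 13/12 + 10/3
 = 76/3

25.333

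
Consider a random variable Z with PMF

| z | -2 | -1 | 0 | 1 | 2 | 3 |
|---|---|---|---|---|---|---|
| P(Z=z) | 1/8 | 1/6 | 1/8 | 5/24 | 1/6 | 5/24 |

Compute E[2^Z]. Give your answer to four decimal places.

E[2^Z] = Σ 2^z·P(Z=z)
 = 1/4·1/8 + 1/2·1/6 + 1·1/8 + 2·5/24 + 4·1/6 + 8·5/24
 = 1/32 + 1/12 + 1/8 + 5/12 + 2/3 + 5/3
 = 287/96

2.9896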